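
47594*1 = 47594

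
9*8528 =76752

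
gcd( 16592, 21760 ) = 272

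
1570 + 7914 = 9484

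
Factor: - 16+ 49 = 33= 3^1*11^1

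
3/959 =3/959 = 0.00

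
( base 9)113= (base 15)63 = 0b1011101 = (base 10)93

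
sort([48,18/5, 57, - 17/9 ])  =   [ - 17/9,  18/5,48,57]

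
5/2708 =5/2708 = 0.00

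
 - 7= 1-8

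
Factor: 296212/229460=71/55 = 5^( - 1)*11^( - 1) * 71^1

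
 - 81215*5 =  - 406075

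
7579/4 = 7579/4 = 1894.75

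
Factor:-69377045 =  -5^1*2207^1*6287^1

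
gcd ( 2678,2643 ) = 1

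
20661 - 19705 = 956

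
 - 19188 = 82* ( - 234 )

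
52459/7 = 7494 + 1/7 = 7494.14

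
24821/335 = 74 + 31/335 = 74.09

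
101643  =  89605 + 12038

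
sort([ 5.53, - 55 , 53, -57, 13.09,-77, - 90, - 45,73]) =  [-90, -77, - 57, - 55,  -  45,5.53, 13.09,53,73]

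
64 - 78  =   - 14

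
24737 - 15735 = 9002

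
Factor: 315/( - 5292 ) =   -  5/84 = - 2^( - 2)*3^(-1)*5^1 * 7^( - 1)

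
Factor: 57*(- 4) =-2^2*3^1*19^1=- 228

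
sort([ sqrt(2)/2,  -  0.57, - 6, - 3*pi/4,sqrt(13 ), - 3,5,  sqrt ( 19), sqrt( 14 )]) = [ - 6,-3,-3*pi/4, - 0.57, sqrt(2)/2,sqrt(13), sqrt ( 14),sqrt (19),5 ] 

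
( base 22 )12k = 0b1000100100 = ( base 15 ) 268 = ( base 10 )548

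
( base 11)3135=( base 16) 1038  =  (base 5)113102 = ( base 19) b9a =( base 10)4152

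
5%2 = 1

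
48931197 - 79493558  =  -30562361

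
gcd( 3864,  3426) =6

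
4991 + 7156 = 12147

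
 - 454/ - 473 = 454/473 = 0.96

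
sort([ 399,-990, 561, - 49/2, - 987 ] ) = [ - 990, - 987, - 49/2 , 399, 561 ]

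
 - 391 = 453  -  844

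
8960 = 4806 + 4154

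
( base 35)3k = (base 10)125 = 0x7d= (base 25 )50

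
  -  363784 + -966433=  - 1330217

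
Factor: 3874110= 2^1*3^1*5^1*29^1*61^1 * 73^1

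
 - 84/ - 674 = 42/337 = 0.12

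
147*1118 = 164346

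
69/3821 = 69/3821 = 0.02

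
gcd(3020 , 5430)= 10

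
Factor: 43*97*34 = 141814= 2^1*17^1*43^1*97^1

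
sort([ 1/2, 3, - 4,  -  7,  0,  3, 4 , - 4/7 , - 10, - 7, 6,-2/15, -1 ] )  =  [ - 10,-7, - 7, - 4, - 1, - 4/7, - 2/15, 0,1/2,3, 3,4,  6]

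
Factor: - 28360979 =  - 28360979^1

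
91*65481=5958771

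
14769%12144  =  2625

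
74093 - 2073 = 72020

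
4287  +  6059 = 10346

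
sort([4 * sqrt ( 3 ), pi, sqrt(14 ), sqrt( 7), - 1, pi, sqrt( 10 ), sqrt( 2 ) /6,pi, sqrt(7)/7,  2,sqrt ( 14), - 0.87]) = [ - 1, - 0.87, sqrt( 2 ) /6, sqrt( 7 ) /7 , 2, sqrt( 7 ),  pi, pi, pi,sqrt( 10), sqrt( 14) , sqrt( 14), 4*sqrt ( 3 )] 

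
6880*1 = 6880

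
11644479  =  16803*693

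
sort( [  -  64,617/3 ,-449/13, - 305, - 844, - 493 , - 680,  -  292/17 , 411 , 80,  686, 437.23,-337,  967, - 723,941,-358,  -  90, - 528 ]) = [ - 844,- 723, - 680, - 528, -493, - 358, - 337, -305, - 90, - 64 , - 449/13, - 292/17  ,  80, 617/3,411,437.23,686  ,  941,  967]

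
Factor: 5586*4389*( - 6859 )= - 168161787486 =- 2^1 * 3^2*7^3*11^1*19^5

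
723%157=95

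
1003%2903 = 1003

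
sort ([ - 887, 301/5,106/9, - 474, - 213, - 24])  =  [ - 887, -474, - 213 , - 24 , 106/9, 301/5]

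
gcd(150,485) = 5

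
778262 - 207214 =571048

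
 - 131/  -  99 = 1  +  32/99 =1.32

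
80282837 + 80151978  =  160434815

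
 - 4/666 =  - 2/333  =  -0.01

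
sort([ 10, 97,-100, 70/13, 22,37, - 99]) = [ - 100 , - 99, 70/13, 10, 22,37,97]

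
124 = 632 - 508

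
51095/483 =105+380/483 = 105.79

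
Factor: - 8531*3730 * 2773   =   - 88238606990=- 2^1*5^1*19^1 * 47^1*59^1*373^1*449^1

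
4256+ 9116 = 13372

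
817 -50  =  767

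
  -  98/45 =-98/45 = -2.18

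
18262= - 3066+21328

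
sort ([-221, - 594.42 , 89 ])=[-594.42, - 221, 89 ]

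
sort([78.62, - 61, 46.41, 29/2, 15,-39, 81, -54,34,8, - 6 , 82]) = [ - 61, - 54, - 39, - 6,8,29/2, 15,  34, 46.41, 78.62, 81,82 ] 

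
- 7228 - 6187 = - 13415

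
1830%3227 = 1830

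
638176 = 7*91168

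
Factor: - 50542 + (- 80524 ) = -131066 = - 2^1* 13^1*71^2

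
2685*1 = 2685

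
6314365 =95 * 66467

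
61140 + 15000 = 76140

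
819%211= 186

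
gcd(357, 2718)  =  3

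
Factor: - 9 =-3^2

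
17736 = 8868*2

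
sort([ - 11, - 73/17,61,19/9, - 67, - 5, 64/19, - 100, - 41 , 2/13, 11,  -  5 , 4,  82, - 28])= [-100, - 67,- 41 , - 28, - 11, - 5, - 5, - 73/17, 2/13, 19/9,  64/19, 4,11, 61, 82] 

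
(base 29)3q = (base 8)161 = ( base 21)58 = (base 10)113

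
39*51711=2016729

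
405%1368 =405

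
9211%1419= 697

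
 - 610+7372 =6762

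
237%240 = 237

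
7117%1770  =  37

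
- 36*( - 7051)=253836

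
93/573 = 31/191 = 0.16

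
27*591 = 15957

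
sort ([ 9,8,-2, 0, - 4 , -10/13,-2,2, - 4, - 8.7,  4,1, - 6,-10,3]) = [-10,  -  8.7, - 6,-4,-4, - 2, - 2, - 10/13 , 0, 1 , 2, 3, 4, 8, 9]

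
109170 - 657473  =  -548303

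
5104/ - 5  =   - 1021 + 1/5 =- 1020.80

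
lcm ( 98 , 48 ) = 2352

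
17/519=17/519 = 0.03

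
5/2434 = 5/2434 = 0.00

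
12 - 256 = -244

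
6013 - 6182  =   - 169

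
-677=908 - 1585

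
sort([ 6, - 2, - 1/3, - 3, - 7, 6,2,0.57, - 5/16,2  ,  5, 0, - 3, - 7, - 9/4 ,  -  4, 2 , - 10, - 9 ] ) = [ - 10, - 9 ,-7,-7, - 4, - 3, - 3,-9/4, - 2, - 1/3,-5/16,0,0.57 , 2,  2, 2,5,6,6 ] 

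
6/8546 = 3/4273 = 0.00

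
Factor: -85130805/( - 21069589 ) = 3^1*5^1 * 29^1*31^1*59^1*107^1*21069589^( - 1 )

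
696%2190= 696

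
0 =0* 549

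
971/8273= 971/8273 = 0.12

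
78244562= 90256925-12012363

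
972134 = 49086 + 923048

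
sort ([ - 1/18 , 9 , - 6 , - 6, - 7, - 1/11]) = [ - 7, - 6, - 6, - 1/11, - 1/18 , 9]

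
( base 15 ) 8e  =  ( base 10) 134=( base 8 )206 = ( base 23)5J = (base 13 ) a4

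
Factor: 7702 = 2^1*3851^1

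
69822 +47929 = 117751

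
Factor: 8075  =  5^2*17^1*19^1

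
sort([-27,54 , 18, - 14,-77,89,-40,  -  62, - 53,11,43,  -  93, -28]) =[-93, - 77, - 62,-53,  -  40, - 28,-27, - 14, 11,18, 43,54,89]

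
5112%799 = 318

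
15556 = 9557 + 5999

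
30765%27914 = 2851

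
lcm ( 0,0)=0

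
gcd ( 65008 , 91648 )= 16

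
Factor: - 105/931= - 3^1*5^1*7^( - 1)*19^( - 1)= - 15/133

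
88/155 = 88/155=0.57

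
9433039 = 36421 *259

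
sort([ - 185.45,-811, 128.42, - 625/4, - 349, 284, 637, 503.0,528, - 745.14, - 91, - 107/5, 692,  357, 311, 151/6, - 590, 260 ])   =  [ - 811, - 745.14 , - 590 ,-349,-185.45,  -  625/4, - 91,-107/5, 151/6,128.42,260,284, 311,357, 503.0, 528,637 , 692] 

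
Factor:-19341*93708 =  - 1812406428 = - 2^2*3^4*7^1*19^1*137^1*307^1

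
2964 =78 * 38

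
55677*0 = 0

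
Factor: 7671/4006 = 2^( - 1 )*3^1 * 2003^( - 1 ) *2557^1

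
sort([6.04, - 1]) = [ - 1,6.04] 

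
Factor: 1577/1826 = 2^ ( - 1)*11^(-1)*19^1 = 19/22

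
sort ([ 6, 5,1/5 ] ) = [1/5,5,6 ] 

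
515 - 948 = -433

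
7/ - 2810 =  - 7/2810 = - 0.00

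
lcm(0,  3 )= 0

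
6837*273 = 1866501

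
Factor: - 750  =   - 2^1*3^1*5^3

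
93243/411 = 31081/137 = 226.87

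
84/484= 21/121 = 0.17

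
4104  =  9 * 456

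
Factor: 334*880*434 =2^6 *5^1*7^1* 11^1*31^1*167^1 = 127561280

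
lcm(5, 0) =0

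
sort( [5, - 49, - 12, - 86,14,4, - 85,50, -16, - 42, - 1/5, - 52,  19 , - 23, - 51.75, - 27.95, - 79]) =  [ - 86 , - 85,-79 , - 52, - 51.75, - 49, - 42,-27.95,-23 , - 16, - 12, - 1/5, 4,5,14,19,50]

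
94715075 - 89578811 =5136264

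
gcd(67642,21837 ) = 1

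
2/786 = 1/393 = 0.00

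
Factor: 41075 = 5^2*31^1*53^1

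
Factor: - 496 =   -  2^4*31^1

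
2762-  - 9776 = 12538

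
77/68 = 1+9/68 = 1.13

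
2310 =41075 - 38765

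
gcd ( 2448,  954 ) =18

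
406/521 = 406/521 = 0.78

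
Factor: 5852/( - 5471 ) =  - 2^2*7^1*11^1*19^1*5471^(-1 ) 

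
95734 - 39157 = 56577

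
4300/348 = 1075/87 = 12.36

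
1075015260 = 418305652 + 656709608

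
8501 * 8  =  68008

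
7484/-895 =-9 +571/895 = -8.36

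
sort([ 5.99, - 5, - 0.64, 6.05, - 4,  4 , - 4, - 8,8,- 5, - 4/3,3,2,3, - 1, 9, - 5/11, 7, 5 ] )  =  [ - 8, - 5, - 5, - 4, - 4,-4/3, - 1,-0.64, - 5/11,  2,3, 3,4,5, 5.99, 6.05, 7,8,  9]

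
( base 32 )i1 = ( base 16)241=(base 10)577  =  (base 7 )1453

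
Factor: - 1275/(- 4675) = 3/11 = 3^1*  11^ ( - 1)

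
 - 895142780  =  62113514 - 957256294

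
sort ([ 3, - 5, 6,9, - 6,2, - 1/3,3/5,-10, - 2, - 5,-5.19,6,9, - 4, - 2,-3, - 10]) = [-10,- 10,-6, - 5.19,  -  5, - 5,-4,-3,-2, - 2,-1/3, 3/5,2, 3, 6, 6,9, 9]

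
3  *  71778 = 215334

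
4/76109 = 4/76109 = 0.00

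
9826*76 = 746776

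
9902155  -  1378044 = 8524111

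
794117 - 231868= 562249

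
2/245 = 2/245 = 0.01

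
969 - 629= 340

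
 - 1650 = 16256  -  17906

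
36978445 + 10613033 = 47591478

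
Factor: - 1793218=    - 2^1*7^1*23^1* 5569^1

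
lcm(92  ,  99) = 9108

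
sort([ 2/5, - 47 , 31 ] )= [ - 47, 2/5, 31 ]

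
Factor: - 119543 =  - 173^1 * 691^1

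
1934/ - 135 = -15 + 91/135=- 14.33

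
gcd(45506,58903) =1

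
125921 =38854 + 87067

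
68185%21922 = 2419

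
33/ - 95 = -33/95 = - 0.35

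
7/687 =7/687= 0.01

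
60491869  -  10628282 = 49863587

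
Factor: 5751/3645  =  71/45= 3^(-2 )*5^( - 1 ) * 71^1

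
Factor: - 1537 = - 29^1*53^1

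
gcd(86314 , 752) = 2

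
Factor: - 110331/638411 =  - 117/677 =- 3^2*13^1*677^( - 1)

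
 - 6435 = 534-6969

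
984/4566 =164/761 = 0.22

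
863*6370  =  5497310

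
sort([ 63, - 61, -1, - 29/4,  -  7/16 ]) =[ - 61,  -  29/4,-1,-7/16,63] 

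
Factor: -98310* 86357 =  - 8489756670  =  - 2^1 *3^1*5^1 * 29^1*113^1 * 86357^1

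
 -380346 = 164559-544905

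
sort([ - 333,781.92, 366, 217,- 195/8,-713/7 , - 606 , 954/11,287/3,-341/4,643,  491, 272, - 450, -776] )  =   [-776, - 606,  -  450,  -  333, - 713/7, - 341/4, - 195/8 , 954/11, 287/3,217, 272, 366,491,  643 , 781.92]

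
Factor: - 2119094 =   -  2^1*1059547^1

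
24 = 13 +11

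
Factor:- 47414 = -2^1*151^1*157^1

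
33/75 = 11/25 = 0.44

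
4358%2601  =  1757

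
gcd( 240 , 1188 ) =12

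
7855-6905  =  950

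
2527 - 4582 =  - 2055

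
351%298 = 53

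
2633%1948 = 685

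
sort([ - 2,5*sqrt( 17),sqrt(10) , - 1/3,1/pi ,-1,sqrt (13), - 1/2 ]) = [ - 2, - 1, - 1/2, - 1/3,1/pi,  sqrt(10 ) , sqrt( 13 ),5*sqrt (17 ) ] 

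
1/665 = 1/665 = 0.00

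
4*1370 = 5480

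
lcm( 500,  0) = 0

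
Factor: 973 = 7^1*139^1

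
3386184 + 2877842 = 6264026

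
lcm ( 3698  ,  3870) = 166410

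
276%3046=276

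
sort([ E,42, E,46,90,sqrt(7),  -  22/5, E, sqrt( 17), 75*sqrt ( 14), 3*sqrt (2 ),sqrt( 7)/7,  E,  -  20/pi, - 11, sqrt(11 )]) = [ - 11, - 20/pi,  -  22/5, sqrt( 7)/7,sqrt ( 7),E, E , E,E, sqrt ( 11),sqrt (17),3*sqrt ( 2),  42,46,90,75*sqrt(14) ] 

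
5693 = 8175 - 2482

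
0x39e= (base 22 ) 1k2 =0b1110011110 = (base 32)SU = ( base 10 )926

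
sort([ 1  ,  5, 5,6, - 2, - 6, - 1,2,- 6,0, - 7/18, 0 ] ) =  [-6,  -  6,-2, - 1, - 7/18,0,0, 1, 2,5, 5,6]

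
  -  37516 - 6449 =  - 43965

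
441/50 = 8 + 41/50 = 8.82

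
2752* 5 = 13760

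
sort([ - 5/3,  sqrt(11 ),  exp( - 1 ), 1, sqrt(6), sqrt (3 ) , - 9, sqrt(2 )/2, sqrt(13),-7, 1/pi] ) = [ - 9,-7, - 5/3, 1/pi,exp( - 1 ), sqrt(2 )/2,  1, sqrt(3), sqrt(6),sqrt( 11 ),sqrt (13)]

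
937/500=937/500 = 1.87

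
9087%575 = 462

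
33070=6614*5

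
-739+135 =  - 604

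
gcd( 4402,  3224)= 62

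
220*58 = 12760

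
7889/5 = 1577  +  4/5 = 1577.80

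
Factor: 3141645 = 3^1*5^1*13^1*16111^1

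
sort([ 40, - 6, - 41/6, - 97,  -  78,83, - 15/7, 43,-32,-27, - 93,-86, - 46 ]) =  [-97 , - 93 , - 86, - 78  ,- 46 ,-32,  -  27,  -  41/6, - 6, - 15/7,40, 43,  83] 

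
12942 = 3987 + 8955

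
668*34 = 22712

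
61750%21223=19304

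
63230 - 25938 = 37292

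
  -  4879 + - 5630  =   - 10509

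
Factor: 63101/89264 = 2^( - 4)*7^ ( - 1)*89^1*709^1*797^( - 1)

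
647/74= 8  +  55/74=8.74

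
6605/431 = 15 + 140/431 =15.32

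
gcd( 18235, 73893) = 1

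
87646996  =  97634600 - 9987604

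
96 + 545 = 641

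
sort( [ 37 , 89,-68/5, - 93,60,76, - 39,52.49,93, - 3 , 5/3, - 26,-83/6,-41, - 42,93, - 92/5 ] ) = [ - 93,-42, - 41,-39,  -  26,-92/5, - 83/6,-68/5,-3,5/3,37,52.49,60,76, 89, 93,93 ] 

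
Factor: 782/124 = 391/62 = 2^ ( - 1)*17^1*23^1 * 31^( - 1 )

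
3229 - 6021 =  - 2792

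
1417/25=56 + 17/25 =56.68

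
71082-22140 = 48942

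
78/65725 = 78/65725 = 0.00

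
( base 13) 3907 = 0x1fb7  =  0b1111110110111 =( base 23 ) f80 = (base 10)8119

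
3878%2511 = 1367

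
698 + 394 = 1092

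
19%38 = 19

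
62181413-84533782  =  -22352369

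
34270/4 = 17135/2 = 8567.50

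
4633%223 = 173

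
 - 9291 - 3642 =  - 12933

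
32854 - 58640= - 25786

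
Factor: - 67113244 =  - 2^2*11^1 * 19^1*80279^1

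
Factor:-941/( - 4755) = 3^( - 1) * 5^(-1)*317^( - 1)*941^1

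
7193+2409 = 9602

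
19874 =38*523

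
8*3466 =27728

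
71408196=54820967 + 16587229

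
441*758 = 334278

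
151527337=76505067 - - 75022270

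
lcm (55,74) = 4070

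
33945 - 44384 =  - 10439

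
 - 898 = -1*898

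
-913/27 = -34 + 5/27 = - 33.81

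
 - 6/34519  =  -1 + 34513/34519 = -  0.00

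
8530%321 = 184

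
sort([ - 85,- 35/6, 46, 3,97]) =[ - 85,  -  35/6, 3,46, 97]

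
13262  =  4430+8832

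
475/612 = 475/612 = 0.78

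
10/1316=5/658 = 0.01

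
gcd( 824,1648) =824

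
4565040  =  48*95105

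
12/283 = 12/283= 0.04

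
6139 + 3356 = 9495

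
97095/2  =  97095/2 = 48547.50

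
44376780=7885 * 5628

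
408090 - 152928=255162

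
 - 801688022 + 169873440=-631814582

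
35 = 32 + 3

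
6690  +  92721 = 99411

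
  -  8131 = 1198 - 9329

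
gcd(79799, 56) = 1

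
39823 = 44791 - 4968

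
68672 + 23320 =91992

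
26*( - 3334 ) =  -86684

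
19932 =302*66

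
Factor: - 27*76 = - 2052 = - 2^2 * 3^3 * 19^1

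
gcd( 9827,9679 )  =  1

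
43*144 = 6192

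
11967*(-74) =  - 885558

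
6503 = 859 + 5644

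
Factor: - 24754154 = -2^1*43^1*73^1*3943^1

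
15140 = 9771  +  5369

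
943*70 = 66010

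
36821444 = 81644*451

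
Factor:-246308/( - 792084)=3^ (  -  1 )*139^1 * 149^(-1)  =  139/447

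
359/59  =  6+ 5/59 = 6.08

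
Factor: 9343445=5^1 * 1367^2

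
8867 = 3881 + 4986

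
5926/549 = 10+436/549 =10.79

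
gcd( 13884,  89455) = 1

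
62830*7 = 439810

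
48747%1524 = 1503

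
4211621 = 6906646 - 2695025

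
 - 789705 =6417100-7206805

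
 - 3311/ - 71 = 3311/71=46.63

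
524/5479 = 524/5479=0.10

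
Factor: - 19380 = -2^2*3^1*5^1*17^1*19^1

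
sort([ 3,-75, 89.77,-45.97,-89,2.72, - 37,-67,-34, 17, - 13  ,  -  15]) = [ - 89, - 75, -67,-45.97,-37, - 34, - 15, - 13, 2.72, 3,17, 89.77]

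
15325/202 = 75 + 175/202 = 75.87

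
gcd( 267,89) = 89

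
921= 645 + 276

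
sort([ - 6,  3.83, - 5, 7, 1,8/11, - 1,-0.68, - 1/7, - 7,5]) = [ -7 ,- 6 , - 5, - 1, - 0.68, - 1/7,8/11, 1,3.83,5,  7]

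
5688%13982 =5688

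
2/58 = 1/29 = 0.03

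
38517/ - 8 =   -  38517/8 = -  4814.62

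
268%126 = 16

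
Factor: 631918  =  2^1 * 7^1*45137^1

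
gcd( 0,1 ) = 1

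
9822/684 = 14 + 41/114 = 14.36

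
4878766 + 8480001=13358767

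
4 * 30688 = 122752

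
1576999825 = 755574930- - 821424895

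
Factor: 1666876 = 2^2*416719^1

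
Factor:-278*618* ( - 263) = 45184452 = 2^2*3^1*103^1*139^1*263^1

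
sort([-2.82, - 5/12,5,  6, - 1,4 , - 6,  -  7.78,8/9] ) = [ - 7.78, - 6,  -  2.82, - 1, - 5/12 , 8/9, 4,5,6]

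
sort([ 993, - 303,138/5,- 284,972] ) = [ -303,-284,138/5,972,993]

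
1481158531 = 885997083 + 595161448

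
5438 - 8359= - 2921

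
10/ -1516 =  - 5/758 = - 0.01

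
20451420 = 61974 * 330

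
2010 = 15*134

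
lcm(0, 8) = 0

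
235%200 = 35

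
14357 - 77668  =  -63311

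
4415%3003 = 1412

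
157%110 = 47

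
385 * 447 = 172095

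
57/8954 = 57/8954 = 0.01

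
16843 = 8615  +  8228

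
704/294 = 352/147 = 2.39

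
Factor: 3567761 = 3567761^1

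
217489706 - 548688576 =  - 331198870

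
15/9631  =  15/9631  =  0.00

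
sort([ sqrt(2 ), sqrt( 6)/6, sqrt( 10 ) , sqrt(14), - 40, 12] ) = [-40,sqrt(6 )/6, sqrt(2 ),sqrt(  10 ), sqrt(14), 12] 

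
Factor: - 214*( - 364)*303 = 23602488 = 2^3*3^1* 7^1*13^1*101^1*107^1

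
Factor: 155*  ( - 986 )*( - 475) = 2^1*5^3*17^1*19^1*29^1* 31^1 = 72594250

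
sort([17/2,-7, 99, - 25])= [ - 25, - 7 , 17/2,99]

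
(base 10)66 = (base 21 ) 33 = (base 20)36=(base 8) 102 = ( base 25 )2g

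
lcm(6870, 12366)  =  61830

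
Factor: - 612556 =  - 2^2*7^1*131^1*167^1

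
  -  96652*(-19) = 1836388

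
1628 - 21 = 1607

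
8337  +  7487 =15824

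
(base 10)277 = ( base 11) 232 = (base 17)g5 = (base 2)100010101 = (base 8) 425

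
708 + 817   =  1525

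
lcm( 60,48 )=240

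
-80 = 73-153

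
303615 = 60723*5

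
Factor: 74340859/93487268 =2^(-2)*7^( - 1 )*83^1*167^( - 1)*19993^( - 1)*895673^1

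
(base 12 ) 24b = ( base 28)CB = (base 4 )11123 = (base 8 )533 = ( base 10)347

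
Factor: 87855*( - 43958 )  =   - 3861930090 = - 2^1* 3^1 * 5^1 * 31^1*709^1*5857^1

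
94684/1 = 94684 = 94684.00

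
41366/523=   79+49/523 = 79.09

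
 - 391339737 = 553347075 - 944686812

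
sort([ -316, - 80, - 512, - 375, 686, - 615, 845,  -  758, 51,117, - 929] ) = [ - 929 , - 758,-615,  -  512, - 375,-316, - 80, 51, 117, 686,845 ]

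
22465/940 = 23+169/188 = 23.90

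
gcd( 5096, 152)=8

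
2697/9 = 299 + 2/3 = 299.67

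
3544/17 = 3544/17 = 208.47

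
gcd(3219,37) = 37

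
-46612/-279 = 46612/279  =  167.07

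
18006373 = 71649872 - 53643499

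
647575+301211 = 948786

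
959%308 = 35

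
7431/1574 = 4  +  1135/1574 = 4.72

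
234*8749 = 2047266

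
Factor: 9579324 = 2^2*3^1 * 139^1*5743^1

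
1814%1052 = 762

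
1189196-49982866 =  - 48793670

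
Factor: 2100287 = 7^2 * 42863^1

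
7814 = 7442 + 372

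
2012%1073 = 939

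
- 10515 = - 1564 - 8951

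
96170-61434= 34736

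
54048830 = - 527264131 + 581312961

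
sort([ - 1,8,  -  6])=[ - 6, - 1,  8] 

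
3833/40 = 95+ 33/40= 95.83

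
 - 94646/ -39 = 2426 + 32/39 = 2426.82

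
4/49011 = 4/49011 = 0.00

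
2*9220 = 18440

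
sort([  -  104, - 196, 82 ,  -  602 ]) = [ - 602, - 196 , - 104, 82 ]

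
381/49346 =381/49346 = 0.01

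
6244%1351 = 840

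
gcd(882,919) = 1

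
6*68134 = 408804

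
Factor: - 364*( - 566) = 2^3*7^1*13^1*283^1 = 206024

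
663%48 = 39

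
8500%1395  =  130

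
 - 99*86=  - 8514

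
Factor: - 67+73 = 6 = 2^1 * 3^1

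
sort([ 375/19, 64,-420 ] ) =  [-420, 375/19,64 ] 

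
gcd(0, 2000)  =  2000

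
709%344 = 21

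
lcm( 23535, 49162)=2212290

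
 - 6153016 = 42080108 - 48233124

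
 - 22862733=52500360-75363093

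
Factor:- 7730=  - 2^1  *  5^1* 773^1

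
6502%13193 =6502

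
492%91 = 37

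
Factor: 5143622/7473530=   5^(-1)*11^1*17^2*53^( - 1)*59^(-1)  *239^( - 1)*809^1  =  2571811/3736765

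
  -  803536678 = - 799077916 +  - 4458762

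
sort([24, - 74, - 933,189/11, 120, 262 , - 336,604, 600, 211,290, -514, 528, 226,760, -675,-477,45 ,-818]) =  [ - 933,- 818,- 675, - 514, -477,-336 ,-74, 189/11, 24,45,120  ,  211,226 , 262,290, 528,600,  604,760 ] 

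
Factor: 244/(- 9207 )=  - 2^2* 3^( - 3)*11^( - 1 )*31^( - 1 )*61^1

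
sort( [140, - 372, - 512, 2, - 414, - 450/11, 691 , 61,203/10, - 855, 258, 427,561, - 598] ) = [-855, - 598 , - 512 , - 414, - 372, - 450/11,2,203/10, 61, 140, 258, 427, 561, 691] 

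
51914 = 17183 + 34731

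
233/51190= 233/51190= 0.00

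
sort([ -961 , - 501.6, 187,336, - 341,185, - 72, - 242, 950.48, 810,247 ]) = [ - 961, - 501.6, - 341, - 242, - 72,  185, 187, 247, 336, 810, 950.48 ]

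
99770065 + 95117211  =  194887276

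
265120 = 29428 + 235692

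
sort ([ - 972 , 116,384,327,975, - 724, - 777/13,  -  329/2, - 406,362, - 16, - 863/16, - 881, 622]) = [-972, - 881,  -  724, - 406, - 329/2, - 777/13, - 863/16, - 16, 116,327, 362, 384,622,975] 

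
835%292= 251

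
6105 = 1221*5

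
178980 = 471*380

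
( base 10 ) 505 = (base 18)1a1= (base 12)361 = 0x1f9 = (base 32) fp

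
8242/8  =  1030 + 1/4 = 1030.25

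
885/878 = 1 + 7/878= 1.01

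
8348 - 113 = 8235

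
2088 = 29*72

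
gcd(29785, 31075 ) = 5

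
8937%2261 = 2154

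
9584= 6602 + 2982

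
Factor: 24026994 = 2^1*3^2*1334833^1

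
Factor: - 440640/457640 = -2^3 * 3^4* 673^(-1) = - 648/673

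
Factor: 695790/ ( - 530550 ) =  - 5^ ( - 1 )*131^(-1) * 859^1 = - 859/655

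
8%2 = 0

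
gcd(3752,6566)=938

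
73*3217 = 234841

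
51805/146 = 51805/146 = 354.83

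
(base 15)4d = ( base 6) 201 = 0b1001001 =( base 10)73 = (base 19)3G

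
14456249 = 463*31223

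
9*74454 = 670086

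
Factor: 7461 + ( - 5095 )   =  2^1*7^1*13^2  =  2366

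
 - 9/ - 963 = 1/107 = 0.01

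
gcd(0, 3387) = 3387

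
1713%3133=1713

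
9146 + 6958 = 16104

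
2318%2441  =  2318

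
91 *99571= 9060961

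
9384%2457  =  2013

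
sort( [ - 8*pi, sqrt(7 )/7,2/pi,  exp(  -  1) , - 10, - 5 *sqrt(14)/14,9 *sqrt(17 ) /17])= [ - 8 * pi, - 10,  -  5 * sqrt ( 14 ) /14, exp( - 1),sqrt( 7 ) /7,2/pi,9 * sqrt( 17)/17 ] 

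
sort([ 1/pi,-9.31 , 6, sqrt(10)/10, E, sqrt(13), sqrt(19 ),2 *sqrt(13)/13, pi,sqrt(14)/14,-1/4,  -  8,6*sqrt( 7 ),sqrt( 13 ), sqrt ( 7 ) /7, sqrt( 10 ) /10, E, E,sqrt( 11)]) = [  -  9.31,- 8 ,- 1/4 , sqrt( 14 )/14, sqrt(10 ) /10, sqrt ( 10 )/10,  1/pi,  sqrt(7)/7,2*sqrt(13 ) /13,  E, E, E, pi , sqrt( 11 ),sqrt(13),sqrt( 13 ),sqrt( 19 ), 6, 6 * sqrt(7 )]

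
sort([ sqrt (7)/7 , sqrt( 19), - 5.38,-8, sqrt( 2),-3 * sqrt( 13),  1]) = [ - 3 * sqrt( 13), - 8, - 5.38,sqrt( 7)/7,  1,sqrt(2),sqrt( 19) ]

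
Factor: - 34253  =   - 34253^1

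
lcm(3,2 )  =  6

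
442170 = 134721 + 307449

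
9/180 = 1/20  =  0.05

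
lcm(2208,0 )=0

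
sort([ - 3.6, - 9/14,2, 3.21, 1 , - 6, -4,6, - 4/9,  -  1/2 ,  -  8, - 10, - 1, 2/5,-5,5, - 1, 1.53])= [-10, - 8, - 6, - 5, - 4, - 3.6 , - 1, - 1,-9/14, - 1/2, - 4/9 , 2/5,1,1.53, 2,3.21, 5, 6]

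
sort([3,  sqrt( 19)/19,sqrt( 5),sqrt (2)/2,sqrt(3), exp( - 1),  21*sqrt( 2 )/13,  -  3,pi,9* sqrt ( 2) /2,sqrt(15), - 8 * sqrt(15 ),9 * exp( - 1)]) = [ - 8*sqrt(15),-3,sqrt( 19)/19,exp ( - 1),sqrt ( 2)/2 , sqrt ( 3),  sqrt(5),21* sqrt (2) /13,3, pi,9*exp (  -  1),  sqrt( 15),9*  sqrt(2 )/2 ] 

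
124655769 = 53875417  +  70780352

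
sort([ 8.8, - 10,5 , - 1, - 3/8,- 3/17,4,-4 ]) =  [-10, - 4, - 1,-3/8, - 3/17  ,  4,5, 8.8]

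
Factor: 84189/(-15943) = - 3^1*7^1*19^1*107^(-1 )*149^( - 1 )*211^1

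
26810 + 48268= 75078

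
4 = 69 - 65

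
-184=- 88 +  - 96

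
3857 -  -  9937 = 13794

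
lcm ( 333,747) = 27639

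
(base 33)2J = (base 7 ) 151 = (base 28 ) 31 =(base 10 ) 85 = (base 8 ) 125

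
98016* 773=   75766368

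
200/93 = 200/93 = 2.15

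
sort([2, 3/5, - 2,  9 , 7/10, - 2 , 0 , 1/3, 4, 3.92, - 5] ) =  [ - 5 ,-2  , - 2,  0, 1/3,3/5,7/10, 2, 3.92,4, 9 ]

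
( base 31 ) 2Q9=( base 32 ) 2LH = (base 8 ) 5261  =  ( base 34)2CH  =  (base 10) 2737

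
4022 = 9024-5002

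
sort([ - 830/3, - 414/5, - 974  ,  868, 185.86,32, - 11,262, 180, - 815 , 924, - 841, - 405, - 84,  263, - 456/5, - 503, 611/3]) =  [ - 974, - 841, - 815, - 503, - 405, - 830/3,  -  456/5,  -  84, - 414/5, - 11,32, 180 , 185.86, 611/3,262, 263,868,  924]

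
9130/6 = 4565/3 = 1521.67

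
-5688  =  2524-8212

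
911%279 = 74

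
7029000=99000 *71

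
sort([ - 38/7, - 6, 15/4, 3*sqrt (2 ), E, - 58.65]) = [-58.65,-6, - 38/7,E, 15/4, 3*sqrt(2)] 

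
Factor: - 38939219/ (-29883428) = 2^ ( - 2)*11^1 * 19^(-1 )* 393203^ (-1 )*3539929^1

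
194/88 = 2 + 9/44 = 2.20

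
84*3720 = 312480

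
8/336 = 1/42 =0.02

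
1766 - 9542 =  - 7776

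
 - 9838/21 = -469 + 11/21 = -  468.48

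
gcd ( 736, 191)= 1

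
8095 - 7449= 646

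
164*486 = 79704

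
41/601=41/601 = 0.07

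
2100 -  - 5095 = 7195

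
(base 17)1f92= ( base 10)9403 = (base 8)22273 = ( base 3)110220021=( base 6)111311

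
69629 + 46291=115920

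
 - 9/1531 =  - 1 + 1522/1531=-0.01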